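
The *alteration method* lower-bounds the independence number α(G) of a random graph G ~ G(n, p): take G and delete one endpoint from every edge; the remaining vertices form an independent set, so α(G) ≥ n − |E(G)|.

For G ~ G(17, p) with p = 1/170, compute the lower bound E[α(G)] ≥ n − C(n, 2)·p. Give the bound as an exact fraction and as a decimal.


E[|E(G)|] = C(17, 2)·p = 136 · (1/170) = 4/5.
E[α(G)] ≥ n − E[|E(G)|] = 17 − 4/5 = 81/5.
Numerically: ≈ 16.2000.
(This is only a lower bound; the true E[α(G)] may be larger.)

E[α(G)] ≥ 81/5 ≈ 16.2000.


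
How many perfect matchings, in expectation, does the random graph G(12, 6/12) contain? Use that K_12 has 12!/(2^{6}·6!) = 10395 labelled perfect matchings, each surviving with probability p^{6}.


K_12 has 12!/(2^{6}·6!) = 10395 labelled perfect matchings.
For each such perfect matching H, let X_H = 1 if all 6 edges of H are present in G. Then P[X_H = 1] = p^{6} = (1/2)^{6} = 1/64.
Summing the indicators: E[X] = Σ_H E[X_H] = 10395 · p^{6} = 10395 · 1/64 = 10395/64.
Numerically: E[X] ≈ 162.

E[X] = 10395 · (1/2)^{6} = 10395/64 ≈ 162.


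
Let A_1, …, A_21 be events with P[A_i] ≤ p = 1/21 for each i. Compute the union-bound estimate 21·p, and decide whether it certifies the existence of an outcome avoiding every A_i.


Union bound: P[∪_{i=1}^{21} A_i] ≤ Σ_i P[A_i] ≤ 21·p = 21·(1/21) = 1.
Numerically: 1 ≈ 1.0000.
Is 1 < 1? NO.
Since the bound 1 is ≥ 1, the union bound is uninformative here; it does NOT by itself certify existence.

21·p = 1 ≈ 1.0000; existence NOT certified by the union bound.


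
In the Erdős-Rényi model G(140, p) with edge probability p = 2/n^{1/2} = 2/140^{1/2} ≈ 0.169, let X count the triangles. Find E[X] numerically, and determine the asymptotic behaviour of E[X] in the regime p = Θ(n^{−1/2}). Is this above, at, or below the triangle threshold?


Number of potential triangles: C(140, 3) = 447580.
Each occurs with probability p³ ≈ (0.169)³ ≈ 4.82945e-03.
By linearity: E[X] = C(140, 3)·p³ ≈ 447580 · 4.82945e-03 ≈ 2161.567.
Since α = 1/2 < 1, p = c/n^{1/2} ≫ 1/n is above the triangle threshold p ~ 1/n. Asymptotically E[X] ~ (c³/6)·n^{3(1−α)} = (2³/6)·n^{1.5} → ∞; triangles are abundant w.h.p.

E[X] ≈ 2161.567; in regime p = Θ(1/n^{1/2}) E[X] diverges (above the triangle threshold p ~ 1/n).


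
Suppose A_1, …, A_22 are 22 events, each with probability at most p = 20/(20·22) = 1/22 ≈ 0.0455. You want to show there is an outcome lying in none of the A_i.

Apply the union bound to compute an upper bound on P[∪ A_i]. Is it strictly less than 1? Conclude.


Union bound: P[∪_{i=1}^{22} A_i] ≤ Σ_i P[A_i] ≤ 22·p = 22·(1/22) = 1.
Numerically: 1 ≈ 1.0000.
Is 1 < 1? NO.
Since the bound 1 is ≥ 1, the union bound is uninformative here; it does NOT by itself certify existence.

22·p = 1 ≈ 1.0000; existence NOT certified by the union bound.


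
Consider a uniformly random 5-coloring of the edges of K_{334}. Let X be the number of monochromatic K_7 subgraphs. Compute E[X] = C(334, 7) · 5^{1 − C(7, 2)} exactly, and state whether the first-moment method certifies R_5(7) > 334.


E[X] = C(334, 7) · 5^{1 − 21} = 86359460961576 · 5^{−20} = 86359460961576/95367431640625.
As a reduced fraction: E[X] = 86359460961576/95367431640625 ≈ 0.906.
Is E[X] < 1? YES.
Since E[X] < 1, there exists a 5-coloring of K_{334} with no monochromatic K_7; hence R_5(7) > 334.

E[X] = 86359460961576/95367431640625 ≈ 0.906; E[X] < 1, so R_5(7) > 334.


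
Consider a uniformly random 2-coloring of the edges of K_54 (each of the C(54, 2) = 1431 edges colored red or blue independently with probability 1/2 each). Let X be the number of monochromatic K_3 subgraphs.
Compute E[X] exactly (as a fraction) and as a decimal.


Let X = Σ_S X_S over the C(54, 3) = 24804 subsets S of size 3, where X_S = 1 if the K_3 on S is monochromatic.
For a fixed S, the K_3 on S has C(3, 2) = 3 edges. P[all 3 edges red] = (1/2)^3, and likewise for blue, so P[monochromatic] = 2·(1/2)^3 = 2^{1 − 3} = 1/4.
Summing: E[X] = C(54, 3) · 2^{1 − 3} = 24804 · 1/4 = 6201.
Numerically: E[X] ≈ 6201.000.

E[X] = C(54,3)·2^(1−C(3,2)) = 6201 ≈ 6201.000.


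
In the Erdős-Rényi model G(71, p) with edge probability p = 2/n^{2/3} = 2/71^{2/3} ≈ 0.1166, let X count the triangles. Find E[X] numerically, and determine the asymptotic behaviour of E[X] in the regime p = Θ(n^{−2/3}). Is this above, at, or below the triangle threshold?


Number of potential triangles: C(71, 3) = 57155.
Each occurs with probability p³ ≈ (0.1166)³ ≈ 1.586987e-03.
By linearity: E[X] = C(71, 3)·p³ ≈ 57155 · 1.586987e-03 ≈ 90.7042.
Since α = 2/3 < 1, p = c/n^{2/3} ≫ 1/n is above the triangle threshold p ~ 1/n. Asymptotically E[X] ~ (c³/6)·n^{3(1−α)} = (2³/6)·n^{1} → ∞; triangles are abundant w.h.p.

E[X] ≈ 90.7042; in regime p = Θ(1/n^{2/3}) E[X] diverges (above the triangle threshold p ~ 1/n).


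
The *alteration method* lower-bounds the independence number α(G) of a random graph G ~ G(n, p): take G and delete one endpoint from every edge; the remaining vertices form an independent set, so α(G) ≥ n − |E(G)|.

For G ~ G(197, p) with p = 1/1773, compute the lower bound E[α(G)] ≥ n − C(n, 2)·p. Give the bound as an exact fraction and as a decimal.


E[|E(G)|] = C(197, 2)·p = 19306 · (1/1773) = 98/9.
E[α(G)] ≥ n − E[|E(G)|] = 197 − 98/9 = 1675/9.
Numerically: ≈ 186.111.
(This is only a lower bound; the true E[α(G)] may be larger.)

E[α(G)] ≥ 1675/9 ≈ 186.111.


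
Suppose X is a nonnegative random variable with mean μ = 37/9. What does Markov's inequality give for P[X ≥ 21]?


μ = E[X] = 37/9, a = 21.
Markov: P[X ≥ 21] ≤ μ/a = (37/9)/21 = 37/189.
Numerically: ≈ 0.1958.
(Since a = 21 > μ = 4.1111, the bound 37/189 is < 1 and informative.)

P[X ≥ 21] ≤ 37/189 ≈ 0.1958.


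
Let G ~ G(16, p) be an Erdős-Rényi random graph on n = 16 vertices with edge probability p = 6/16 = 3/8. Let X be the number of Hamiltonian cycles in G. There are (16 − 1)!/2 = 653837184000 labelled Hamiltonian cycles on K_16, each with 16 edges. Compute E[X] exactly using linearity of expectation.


K_16 has (16 − 1)!/2 = 653837184000 labelled Hamiltonian cycles.
For each such Hamiltonian cycle H, let X_H = 1 if all 16 edges of H are present in G. Then P[X_H = 1] = p^{16} = (3/8)^{16} = 43046721/281474976710656.
By linearity: E[X] = Σ_H E[X_H] = 653837184000 · p^{16} = 653837184000 · 43046721/281474976710656 = 27485885585032875/274877906944.
Numerically: E[X] ≈ 9.999e+04.

E[X] = 653837184000 · (3/8)^{16} = 27485885585032875/274877906944 ≈ 9.999e+04.


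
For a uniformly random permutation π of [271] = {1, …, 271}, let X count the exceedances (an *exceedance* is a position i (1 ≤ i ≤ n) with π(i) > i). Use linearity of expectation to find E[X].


Write X = Σ_{i=1}^{271} X_i, where X_i = 1_{π(i) > i}.
For each fixed i, π(i) is uniform over {1, …, 271} (marginal of a uniform permutation), so P[π(i) > i] = (n − i)/n. Summing: Σ_{i=1}^{271} (n − i)/n = (0 + 1 + … + 270)/271 = 271(271 − 1)/(2·271) = (271 − 1)/2.
Hence E[X] = Σ_{i=1}^{271} (271 − i)/271 = 135 ≈ 135.0000.

E[X] = 135 = 135.0000.


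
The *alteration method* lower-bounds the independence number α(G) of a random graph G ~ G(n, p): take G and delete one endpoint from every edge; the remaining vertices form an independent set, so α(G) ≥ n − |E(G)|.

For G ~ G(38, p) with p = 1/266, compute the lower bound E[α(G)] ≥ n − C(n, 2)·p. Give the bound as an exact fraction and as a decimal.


E[|E(G)|] = C(38, 2)·p = 703 · (1/266) = 37/14.
E[α(G)] ≥ n − E[|E(G)|] = 38 − 37/14 = 495/14.
Numerically: ≈ 35.357.
(This is only a lower bound; the true E[α(G)] may be larger.)

E[α(G)] ≥ 495/14 ≈ 35.357.


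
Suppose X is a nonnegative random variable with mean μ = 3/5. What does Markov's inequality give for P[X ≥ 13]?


μ = E[X] = 3/5, a = 13.
Markov: P[X ≥ 13] ≤ μ/a = (3/5)/13 = 3/65.
Numerically: ≈ 0.046.
(Since a = 13 > μ = 0.600, the bound 3/65 is < 1 and informative.)

P[X ≥ 13] ≤ 3/65 ≈ 0.046.


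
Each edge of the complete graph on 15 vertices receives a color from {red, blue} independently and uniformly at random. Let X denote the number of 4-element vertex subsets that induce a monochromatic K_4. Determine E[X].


Let X = Σ_S X_S over the C(15, 4) = 1365 subsets S of size 4, where X_S = 1 if the K_4 on S is monochromatic.
For a fixed S, the K_4 on S has C(4, 2) = 6 edges. P[all 6 edges red] = (1/2)^6, and likewise for blue, so P[monochromatic] = 2·(1/2)^6 = 2^{1 − 6} = 1/32.
By linearity: E[X] = C(15, 4) · 2^{1 − 6} = 1365 · 1/32 = 1365/32.
Numerically: E[X] ≈ 42.656250.

E[X] = C(15,4)·2^(1−C(4,2)) = 1365/32 ≈ 42.656250.


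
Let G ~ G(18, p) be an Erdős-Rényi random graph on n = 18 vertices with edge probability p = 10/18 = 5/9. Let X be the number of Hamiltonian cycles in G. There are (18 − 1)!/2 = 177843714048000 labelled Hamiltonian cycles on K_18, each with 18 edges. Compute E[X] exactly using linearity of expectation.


K_18 has (18 − 1)!/2 = 177843714048000 labelled Hamiltonian cycles.
For each such Hamiltonian cycle H, let X_H = 1 if all 18 edges of H are present in G. Then P[X_H = 1] = p^{18} = (5/9)^{18} = 3814697265625/150094635296999121.
By linearity: E[X] = Σ_H E[X_H] = 177843714048000 · p^{18} = 177843714048000 · 3814697265625/150094635296999121 = 930617187500000000000000/205891132094649.
Numerically: E[X] ≈ 4.51995e+09.

E[X] = 177843714048000 · (5/9)^{18} = 930617187500000000000000/205891132094649 ≈ 4.51995e+09.


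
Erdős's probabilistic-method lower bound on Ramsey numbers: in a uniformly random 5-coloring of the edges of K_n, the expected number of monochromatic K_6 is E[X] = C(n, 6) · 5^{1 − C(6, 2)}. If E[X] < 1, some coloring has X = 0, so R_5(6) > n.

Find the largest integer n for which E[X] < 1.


We need C(n, 6) · 5^{1 − 15} < 1, i.e. C(n, 6) < 5^{15 − 1} = 6103515625.
Check values of n near the boundary:
  n = 128: C(128, 6) = 5423611200; 5423611200 < 6103515625? YES
  n = 129: C(129, 6) = 5688177600; 5688177600 < 6103515625? YES
  n = 130: C(130, 6) = 5963412000; 5963412000 < 6103515625? YES
  n = 131: C(131, 6) = 6249655776; 6249655776 < 6103515625? NO
  n = 132: C(132, 6) = 6547258432; 6547258432 < 6103515625? NO
The largest n with C(n, 6) < 6103515625 is n = 130 (where E[X] = 47707296/48828125 ≈ 0.97705). Hence R_5(6) > 130, i.e. R_5(6) ≥ 131.

Largest n = 130; hence R_5(6) > 130.


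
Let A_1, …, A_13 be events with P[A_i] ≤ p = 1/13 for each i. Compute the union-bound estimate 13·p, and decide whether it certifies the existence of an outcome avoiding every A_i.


Union bound: P[∪_{i=1}^{13} A_i] ≤ Σ_i P[A_i] ≤ 13·p = 13·(1/13) = 1.
Numerically: 1 ≈ 1.000.
Is 1 < 1? NO.
Since the bound 1 is ≥ 1, the union bound is uninformative here; it does NOT by itself certify existence.

13·p = 1 ≈ 1.000; existence NOT certified by the union bound.


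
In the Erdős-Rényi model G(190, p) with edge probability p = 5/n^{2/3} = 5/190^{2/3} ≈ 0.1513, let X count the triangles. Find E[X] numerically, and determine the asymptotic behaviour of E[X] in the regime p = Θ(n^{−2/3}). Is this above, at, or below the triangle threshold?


Number of potential triangles: C(190, 3) = 1125180.
Each occurs with probability p³ ≈ (0.1513)³ ≈ 3.462604e-03.
By linearity: E[X] = C(190, 3)·p³ ≈ 1125180 · 3.462604e-03 ≈ 3896.0526.
Since α = 2/3 < 1, p = c/n^{2/3} ≫ 1/n is above the triangle threshold p ~ 1/n. Asymptotically E[X] ~ (c³/6)·n^{3(1−α)} = (5³/6)·n^{1} → ∞; triangles are abundant w.h.p.

E[X] ≈ 3896.0526; in regime p = Θ(1/n^{2/3}) E[X] diverges (above the triangle threshold p ~ 1/n).


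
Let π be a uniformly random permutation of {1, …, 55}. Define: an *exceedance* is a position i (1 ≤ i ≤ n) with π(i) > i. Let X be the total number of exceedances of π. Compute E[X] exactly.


Write X = Σ_{i=1}^{55} X_i, where X_i = 1_{π(i) > i}.
For each fixed i, π(i) is uniform over {1, …, 55} (marginal of a uniform permutation), so P[π(i) > i] = (n − i)/n. Summing: Σ_{i=1}^{55} (n − i)/n = (0 + 1 + … + 54)/55 = 55(55 − 1)/(2·55) = (55 − 1)/2.
Hence E[X] = Σ_{i=1}^{55} (55 − i)/55 = 27 ≈ 27.000000.

E[X] = 27 = 27.000000.


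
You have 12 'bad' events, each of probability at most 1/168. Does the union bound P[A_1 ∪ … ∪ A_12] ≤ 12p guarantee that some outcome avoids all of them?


Union bound: P[∪_{i=1}^{12} A_i] ≤ Σ_i P[A_i] ≤ 12·p = 12·(1/168) = 1/14.
Numerically: 1/14 ≈ 0.071429.
Is 1/14 < 1? YES.
Since P[∪ A_i] ≤ 1/14 < 1, the complement has P[∩ A_i^c] ≥ 1 − 1/14 = 13/14 > 0, so some outcome avoids every A_i.

12·p = 1/14 ≈ 0.071429; existence CERTIFIED by the union bound.


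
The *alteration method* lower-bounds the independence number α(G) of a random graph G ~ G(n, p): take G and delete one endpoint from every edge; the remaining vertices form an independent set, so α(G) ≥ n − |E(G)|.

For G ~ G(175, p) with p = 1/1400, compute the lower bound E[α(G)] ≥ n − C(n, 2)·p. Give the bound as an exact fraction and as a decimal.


E[|E(G)|] = C(175, 2)·p = 15225 · (1/1400) = 87/8.
E[α(G)] ≥ n − E[|E(G)|] = 175 − 87/8 = 1313/8.
Numerically: ≈ 164.125000.
(This is only a lower bound; the true E[α(G)] may be larger.)

E[α(G)] ≥ 1313/8 ≈ 164.125000.


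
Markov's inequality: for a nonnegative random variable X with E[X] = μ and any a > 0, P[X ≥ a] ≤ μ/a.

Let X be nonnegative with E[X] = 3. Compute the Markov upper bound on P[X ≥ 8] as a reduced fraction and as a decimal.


μ = E[X] = 3, a = 8.
Markov: P[X ≥ 8] ≤ μ/a = (3)/8 = 3/8.
Numerically: ≈ 0.375000.
(Since a = 8 > μ = 3.000000, the bound 3/8 is < 1 and informative.)

P[X ≥ 8] ≤ 3/8 ≈ 0.375000.


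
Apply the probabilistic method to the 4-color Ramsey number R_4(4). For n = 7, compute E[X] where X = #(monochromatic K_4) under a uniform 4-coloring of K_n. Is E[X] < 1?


E[X] = C(7, 4) · 4^{1 − 6} = 35 · 4^{−5} = 35/1024.
As a reduced fraction: E[X] = 35/1024 ≈ 0.0342.
Is E[X] < 1? YES.
Since E[X] < 1, there exists a 4-coloring of K_{7} with no monochromatic K_4; hence R_4(4) > 7.

E[X] = 35/1024 ≈ 0.0342; E[X] < 1, so R_4(4) > 7.


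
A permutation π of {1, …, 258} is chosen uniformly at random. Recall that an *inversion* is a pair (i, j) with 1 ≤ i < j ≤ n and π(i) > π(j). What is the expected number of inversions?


Write X = Σ X_I over the C(258, 2) = 33153 pairs i < j, with X_I the indicator of one inversion.
There are 33153 indicators.
For each fixed pair i < j, the values π(i) and π(j) are two distinct elements of {1, …, 258} in uniformly random order; by symmetry P[π(i) > π(j)] = 1/2.
By linearity: E[X] = 33153 · (1/2) = C(258, 2) · (1/2) = 33153/2 = 33153/2 ≈ 16576.500000.

E[X] = 33153/2 = 16576.500000.


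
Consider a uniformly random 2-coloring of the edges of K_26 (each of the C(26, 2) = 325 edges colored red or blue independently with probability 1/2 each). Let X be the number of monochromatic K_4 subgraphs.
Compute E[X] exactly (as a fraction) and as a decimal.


Let X = Σ_S X_S over the C(26, 4) = 14950 subsets S of size 4, where X_S = 1 if the K_4 on S is monochromatic.
For a fixed S, the K_4 on S has C(4, 2) = 6 edges. P[all 6 edges red] = (1/2)^6, and likewise for blue, so P[monochromatic] = 2·(1/2)^6 = 2^{1 − 6} = 1/32.
Summing: E[X] = C(26, 4) · 2^{1 − 6} = 14950 · 1/32 = 7475/16.
Numerically: E[X] ≈ 467.187500.

E[X] = C(26,4)·2^(1−C(4,2)) = 7475/16 ≈ 467.187500.


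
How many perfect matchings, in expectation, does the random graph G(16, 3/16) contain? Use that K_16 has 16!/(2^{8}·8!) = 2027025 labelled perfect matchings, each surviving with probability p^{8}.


K_16 has 16!/(2^{8}·8!) = 2027025 labelled perfect matchings.
For each such perfect matching H, let X_H = 1 if all 8 edges of H are present in G. Then P[X_H = 1] = p^{8} = (3/16)^{8} = 6561/4294967296.
Summing the indicators: E[X] = Σ_H E[X_H] = 2027025 · p^{8} = 2027025 · 6561/4294967296 = 13299311025/4294967296.
Numerically: E[X] ≈ 3.1.

E[X] = 2027025 · (3/16)^{8} = 13299311025/4294967296 ≈ 3.1.


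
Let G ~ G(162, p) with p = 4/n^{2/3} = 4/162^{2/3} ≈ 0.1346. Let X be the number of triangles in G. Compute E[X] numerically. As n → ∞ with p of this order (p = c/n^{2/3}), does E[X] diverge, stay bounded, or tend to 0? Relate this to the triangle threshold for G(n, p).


Number of potential triangles: C(162, 3) = 695520.
Each occurs with probability p³ ≈ (0.1346)³ ≈ 2.4386526e-03.
By linearity: E[X] = C(162, 3)·p³ ≈ 695520 · 2.4386526e-03 ≈ 1696.13169.
Since α = 2/3 < 1, p = c/n^{2/3} ≫ 1/n is above the triangle threshold p ~ 1/n. Asymptotically E[X] ~ (c³/6)·n^{3(1−α)} = (4³/6)·n^{1} → ∞; triangles are abundant w.h.p.

E[X] ≈ 1696.13169; in regime p = Θ(1/n^{2/3}) E[X] diverges (above the triangle threshold p ~ 1/n).


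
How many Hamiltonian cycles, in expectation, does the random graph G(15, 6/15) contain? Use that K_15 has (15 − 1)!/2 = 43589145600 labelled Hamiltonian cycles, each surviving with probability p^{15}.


K_15 has (15 − 1)!/2 = 43589145600 labelled Hamiltonian cycles.
For each such Hamiltonian cycle H, let X_H = 1 if all 15 edges of H are present in G. Then P[X_H = 1] = p^{15} = (2/5)^{15} = 32768/30517578125.
By linearity of expectation: E[X] = Σ_H E[X_H] = 43589145600 · p^{15} = 43589145600 · 32768/30517578125 = 57133164920832/1220703125.
Numerically: E[X] ≈ 46803.

E[X] = 43589145600 · (2/5)^{15} = 57133164920832/1220703125 ≈ 46803.


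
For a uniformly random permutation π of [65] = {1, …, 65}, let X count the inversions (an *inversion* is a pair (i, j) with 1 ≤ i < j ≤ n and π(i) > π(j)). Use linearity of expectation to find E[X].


Write X = Σ X_I over the C(65, 2) = 2080 pairs i < j, with X_I the indicator of one inversion.
There are 2080 indicators.
For each fixed pair i < j, the values π(i) and π(j) are two distinct elements of {1, …, 65} in uniformly random order; by symmetry P[π(i) > π(j)] = 1/2.
By linearity: E[X] = 2080 · (1/2) = C(65, 2) · (1/2) = 2080/2 = 1040 ≈ 1040.0000.

E[X] = 1040 = 1040.0000.


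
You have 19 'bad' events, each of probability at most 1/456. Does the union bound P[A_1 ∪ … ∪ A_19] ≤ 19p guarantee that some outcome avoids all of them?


Union bound: P[∪_{i=1}^{19} A_i] ≤ Σ_i P[A_i] ≤ 19·p = 19·(1/456) = 1/24.
Numerically: 1/24 ≈ 0.04167.
Is 1/24 < 1? YES.
Since P[∪ A_i] ≤ 1/24 < 1, the complement has P[∩ A_i^c] ≥ 1 − 1/24 = 23/24 > 0, so some outcome avoids every A_i.

19·p = 1/24 ≈ 0.04167; existence CERTIFIED by the union bound.


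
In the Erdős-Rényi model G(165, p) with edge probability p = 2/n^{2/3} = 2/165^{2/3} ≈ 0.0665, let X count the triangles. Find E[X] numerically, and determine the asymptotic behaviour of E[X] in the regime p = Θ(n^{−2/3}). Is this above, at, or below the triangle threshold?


Number of potential triangles: C(165, 3) = 735130.
Each occurs with probability p³ ≈ (0.0665)³ ≈ 2.93848e-04.
By linearity: E[X] = C(165, 3)·p³ ≈ 735130 · 2.93848e-04 ≈ 216.016.
Since α = 2/3 < 1, p = c/n^{2/3} ≫ 1/n is above the triangle threshold p ~ 1/n. Asymptotically E[X] ~ (c³/6)·n^{3(1−α)} = (2³/6)·n^{1} → ∞; triangles are abundant w.h.p.

E[X] ≈ 216.016; in regime p = Θ(1/n^{2/3}) E[X] diverges (above the triangle threshold p ~ 1/n).


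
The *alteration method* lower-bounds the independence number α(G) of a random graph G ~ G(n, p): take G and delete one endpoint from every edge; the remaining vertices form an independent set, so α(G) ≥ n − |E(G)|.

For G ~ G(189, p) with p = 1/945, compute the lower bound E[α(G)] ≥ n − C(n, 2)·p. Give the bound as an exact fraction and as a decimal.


E[|E(G)|] = C(189, 2)·p = 17766 · (1/945) = 94/5.
E[α(G)] ≥ n − E[|E(G)|] = 189 − 94/5 = 851/5.
Numerically: ≈ 170.20000.
(This is only a lower bound; the true E[α(G)] may be larger.)

E[α(G)] ≥ 851/5 ≈ 170.20000.


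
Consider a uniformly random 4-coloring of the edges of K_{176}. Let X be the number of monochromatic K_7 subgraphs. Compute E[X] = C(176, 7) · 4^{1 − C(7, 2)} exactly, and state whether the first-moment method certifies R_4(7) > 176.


E[X] = C(176, 7) · 4^{1 − 21} = 919790691600 · 4^{−20} = 919790691600/1099511627776.
As a reduced fraction: E[X] = 57486918225/68719476736 ≈ 0.8365448.
Is E[X] < 1? YES.
Since E[X] < 1, there exists a 4-coloring of K_{176} with no monochromatic K_7; hence R_4(7) > 176.

E[X] = 57486918225/68719476736 ≈ 0.8365448; E[X] < 1, so R_4(7) > 176.


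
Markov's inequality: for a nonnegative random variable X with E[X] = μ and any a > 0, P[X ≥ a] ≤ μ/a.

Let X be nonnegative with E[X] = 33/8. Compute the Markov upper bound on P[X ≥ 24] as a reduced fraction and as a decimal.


μ = E[X] = 33/8, a = 24.
Markov: P[X ≥ 24] ≤ μ/a = (33/8)/24 = 11/64.
Numerically: ≈ 0.171875.
(Since a = 24 > μ = 4.125000, the bound 11/64 is < 1 and informative.)

P[X ≥ 24] ≤ 11/64 ≈ 0.171875.


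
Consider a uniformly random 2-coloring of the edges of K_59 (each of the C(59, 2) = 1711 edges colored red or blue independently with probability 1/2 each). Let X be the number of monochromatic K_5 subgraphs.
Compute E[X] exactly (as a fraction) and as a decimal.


Let X = Σ_S X_S over the C(59, 5) = 5006386 subsets S of size 5, where X_S = 1 if the K_5 on S is monochromatic.
For a fixed S, the K_5 on S has C(5, 2) = 10 edges. P[all 10 edges red] = (1/2)^10, and likewise for blue, so P[monochromatic] = 2·(1/2)^10 = 2^{1 − 10} = 1/512.
By linearity of expectation: E[X] = C(59, 5) · 2^{1 − 10} = 5006386 · 1/512 = 2503193/256.
Numerically: E[X] ≈ 9778.09766.

E[X] = C(59,5)·2^(1−C(5,2)) = 2503193/256 ≈ 9778.09766.


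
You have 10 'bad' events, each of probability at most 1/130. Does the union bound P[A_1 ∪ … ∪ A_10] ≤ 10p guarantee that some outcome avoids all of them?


Union bound: P[∪_{i=1}^{10} A_i] ≤ Σ_i P[A_i] ≤ 10·p = 10·(1/130) = 1/13.
Numerically: 1/13 ≈ 0.07692.
Is 1/13 < 1? YES.
Since P[∪ A_i] ≤ 1/13 < 1, the complement has P[∩ A_i^c] ≥ 1 − 1/13 = 12/13 > 0, so some outcome avoids every A_i.

10·p = 1/13 ≈ 0.07692; existence CERTIFIED by the union bound.


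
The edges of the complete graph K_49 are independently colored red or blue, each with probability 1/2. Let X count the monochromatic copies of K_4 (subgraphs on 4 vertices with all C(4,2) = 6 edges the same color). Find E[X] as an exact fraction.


Let X = Σ_S X_S over the C(49, 4) = 211876 subsets S of size 4, where X_S = 1 if the K_4 on S is monochromatic.
For a fixed S, the K_4 on S has C(4, 2) = 6 edges. P[all 6 edges red] = (1/2)^6, and likewise for blue, so P[monochromatic] = 2·(1/2)^6 = 2^{1 − 6} = 1/32.
By linearity of expectation: E[X] = C(49, 4) · 2^{1 − 6} = 211876 · 1/32 = 52969/8.
Numerically: E[X] ≈ 6621.125000.

E[X] = C(49,4)·2^(1−C(4,2)) = 52969/8 ≈ 6621.125000.


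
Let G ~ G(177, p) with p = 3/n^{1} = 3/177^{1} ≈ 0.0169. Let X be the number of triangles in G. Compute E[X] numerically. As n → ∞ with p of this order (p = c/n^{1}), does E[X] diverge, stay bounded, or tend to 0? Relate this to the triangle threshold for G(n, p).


Number of potential triangles: C(177, 3) = 908600.
Each occurs with probability p³ ≈ (0.0169)³ ≈ 4.86905e-06.
By linearity: E[X] = C(177, 3)·p³ ≈ 908600 · 4.86905e-06 ≈ 4.424.
Here α = 1, so p = 3/n is exactly at the triangle threshold p ~ 1/n. Asymptotically E[X] → c³/6 = 3³/6 = 9/2 ≈ 4.500, a bounded constant. In this regime the triangle count is asymptotically Poisson(c³/6).

E[X] ≈ 4.424; in regime p = Θ(1/n^{1}) E[X] stays bounded (at the triangle threshold p ~ 1/n).


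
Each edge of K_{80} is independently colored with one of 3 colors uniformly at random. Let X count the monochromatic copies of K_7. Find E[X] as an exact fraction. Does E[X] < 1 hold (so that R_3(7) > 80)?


E[X] = C(80, 7) · 3^{1 − 21} = 3176716400 · 3^{−20} = 3176716400/3486784401.
As a reduced fraction: E[X] = 3176716400/3486784401 ≈ 0.911.
Is E[X] < 1? YES.
Since E[X] < 1, there exists a 3-coloring of K_{80} with no monochromatic K_7; hence R_3(7) > 80.

E[X] = 3176716400/3486784401 ≈ 0.911; E[X] < 1, so R_3(7) > 80.


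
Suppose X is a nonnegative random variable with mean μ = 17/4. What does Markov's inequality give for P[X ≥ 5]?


μ = E[X] = 17/4, a = 5.
Markov: P[X ≥ 5] ≤ μ/a = (17/4)/5 = 17/20.
Numerically: ≈ 0.85000.
(Since a = 5 > μ = 4.25000, the bound 17/20 is < 1 and informative.)

P[X ≥ 5] ≤ 17/20 ≈ 0.85000.


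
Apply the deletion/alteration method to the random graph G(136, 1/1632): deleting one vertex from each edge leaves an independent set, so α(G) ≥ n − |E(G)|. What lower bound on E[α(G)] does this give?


E[|E(G)|] = C(136, 2)·p = 9180 · (1/1632) = 45/8.
E[α(G)] ≥ n − E[|E(G)|] = 136 − 45/8 = 1043/8.
Numerically: ≈ 130.37500.
(This is only a lower bound; the true E[α(G)] may be larger.)

E[α(G)] ≥ 1043/8 ≈ 130.37500.


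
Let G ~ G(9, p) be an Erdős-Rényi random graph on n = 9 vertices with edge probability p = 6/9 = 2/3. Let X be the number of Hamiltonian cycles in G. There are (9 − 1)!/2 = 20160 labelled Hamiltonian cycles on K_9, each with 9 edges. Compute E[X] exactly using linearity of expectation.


K_9 has (9 − 1)!/2 = 20160 labelled Hamiltonian cycles.
For each such Hamiltonian cycle H, let X_H = 1 if all 9 edges of H are present in G. Then P[X_H = 1] = p^{9} = (2/3)^{9} = 512/19683.
Summing the indicators: E[X] = Σ_H E[X_H] = 20160 · p^{9} = 20160 · 512/19683 = 1146880/2187.
Numerically: E[X] ≈ 524.

E[X] = 20160 · (2/3)^{9} = 1146880/2187 ≈ 524.


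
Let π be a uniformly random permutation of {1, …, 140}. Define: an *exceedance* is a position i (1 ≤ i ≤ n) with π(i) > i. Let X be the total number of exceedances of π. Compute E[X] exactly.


Write X = Σ_{i=1}^{140} X_i, where X_i = 1_{π(i) > i}.
For each fixed i, π(i) is uniform over {1, …, 140} (marginal of a uniform permutation), so P[π(i) > i] = (n − i)/n. Summing: Σ_{i=1}^{140} (n − i)/n = (0 + 1 + … + 139)/140 = 140(140 − 1)/(2·140) = (140 − 1)/2.
Hence E[X] = Σ_{i=1}^{140} (140 − i)/140 = 139/2 ≈ 69.50000.

E[X] = 139/2 = 69.50000.


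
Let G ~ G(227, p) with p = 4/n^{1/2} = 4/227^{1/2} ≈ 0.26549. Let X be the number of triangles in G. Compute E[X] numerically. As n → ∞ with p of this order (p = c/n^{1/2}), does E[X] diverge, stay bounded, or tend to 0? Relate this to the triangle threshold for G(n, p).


Number of potential triangles: C(227, 3) = 1923825.
Each occurs with probability p³ ≈ (0.26549)³ ≈ 1.8712904e-02.
By linearity: E[X] = C(227, 3)·p³ ≈ 1923825 · 1.8712904e-02 ≈ 36000.35242.
Since α = 1/2 < 1, p = c/n^{1/2} ≫ 1/n is above the triangle threshold p ~ 1/n. Asymptotically E[X] ~ (c³/6)·n^{3(1−α)} = (4³/6)·n^{1.5} → ∞; triangles are abundant w.h.p.

E[X] ≈ 36000.35242; in regime p = Θ(1/n^{1/2}) E[X] diverges (above the triangle threshold p ~ 1/n).


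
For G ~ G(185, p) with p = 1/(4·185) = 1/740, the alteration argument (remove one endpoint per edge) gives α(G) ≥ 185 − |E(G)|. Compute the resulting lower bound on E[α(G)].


E[|E(G)|] = C(185, 2)·p = 17020 · (1/740) = 23.
E[α(G)] ≥ n − E[|E(G)|] = 185 − 23 = 162.
Numerically: ≈ 162.0000.
(This is only a lower bound; the true E[α(G)] may be larger.)

E[α(G)] ≥ 162 ≈ 162.0000.


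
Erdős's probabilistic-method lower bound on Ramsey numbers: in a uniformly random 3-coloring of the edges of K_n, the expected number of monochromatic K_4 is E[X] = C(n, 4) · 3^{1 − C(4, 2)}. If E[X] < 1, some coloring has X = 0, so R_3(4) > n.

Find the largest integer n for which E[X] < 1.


We need C(n, 4) · 3^{1 − 6} < 1, i.e. C(n, 4) < 3^{6 − 1} = 243.
Check values of n near the boundary:
  n = 7: C(7, 4) = 35; 35 < 243? YES
  n = 8: C(8, 4) = 70; 70 < 243? YES
  n = 9: C(9, 4) = 126; 126 < 243? YES
  n = 10: C(10, 4) = 210; 210 < 243? YES
  n = 11: C(11, 4) = 330; 330 < 243? NO
  n = 12: C(12, 4) = 495; 495 < 243? NO
  n = 13: C(13, 4) = 715; 715 < 243? NO
The largest n with C(n, 4) < 243 is n = 10 (where E[X] = 70/81 ≈ 0.86420). Hence R_3(4) > 10, i.e. R_3(4) ≥ 11.

Largest n = 10; hence R_3(4) > 10.


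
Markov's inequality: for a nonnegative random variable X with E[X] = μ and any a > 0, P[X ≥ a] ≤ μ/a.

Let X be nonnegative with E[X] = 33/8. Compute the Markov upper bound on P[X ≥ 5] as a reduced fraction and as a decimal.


μ = E[X] = 33/8, a = 5.
Markov: P[X ≥ 5] ≤ μ/a = (33/8)/5 = 33/40.
Numerically: ≈ 0.82500.
(Since a = 5 > μ = 4.12500, the bound 33/40 is < 1 and informative.)

P[X ≥ 5] ≤ 33/40 ≈ 0.82500.


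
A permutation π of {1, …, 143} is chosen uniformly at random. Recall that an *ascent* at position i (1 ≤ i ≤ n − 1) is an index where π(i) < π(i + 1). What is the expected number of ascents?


Write X = Σ X_I over i = 1, …, 142, with X_I the indicator of one ascent.
There are 142 indicators.
For each fixed i, the pair (π(i), π(i+1)) is a uniformly random ordered pair of distinct values from {1, …, 143}; by symmetry P[π(i) < π(i+1)] = 1/2.
By linearity: E[X] = 142 · (1/2) = (143 − 1) · (1/2) = 71 ≈ 71.000000.

E[X] = 71 = 71.000000.


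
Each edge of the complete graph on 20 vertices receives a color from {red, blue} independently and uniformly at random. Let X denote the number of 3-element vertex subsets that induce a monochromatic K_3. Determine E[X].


Let X = Σ_S X_S over the C(20, 3) = 1140 subsets S of size 3, where X_S = 1 if the K_3 on S is monochromatic.
For a fixed S, the K_3 on S has C(3, 2) = 3 edges. P[all 3 edges red] = (1/2)^3, and likewise for blue, so P[monochromatic] = 2·(1/2)^3 = 2^{1 − 3} = 1/4.
Summing: E[X] = C(20, 3) · 2^{1 − 3} = 1140 · 1/4 = 285.
Numerically: E[X] ≈ 285.000.

E[X] = C(20,3)·2^(1−C(3,2)) = 285 ≈ 285.000.


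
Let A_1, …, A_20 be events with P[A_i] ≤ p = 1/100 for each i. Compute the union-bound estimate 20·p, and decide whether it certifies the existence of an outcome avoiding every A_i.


Union bound: P[∪_{i=1}^{20} A_i] ≤ Σ_i P[A_i] ≤ 20·p = 20·(1/100) = 1/5.
Numerically: 1/5 ≈ 0.200.
Is 1/5 < 1? YES.
Since P[∪ A_i] ≤ 1/5 < 1, the complement has P[∩ A_i^c] ≥ 1 − 1/5 = 4/5 > 0, so some outcome avoids every A_i.

20·p = 1/5 ≈ 0.200; existence CERTIFIED by the union bound.


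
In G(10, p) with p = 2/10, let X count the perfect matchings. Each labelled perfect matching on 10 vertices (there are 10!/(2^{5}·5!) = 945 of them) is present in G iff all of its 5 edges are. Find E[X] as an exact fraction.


K_10 has 10!/(2^{5}·5!) = 945 labelled perfect matchings.
For each such perfect matching H, let X_H = 1 if all 5 edges of H are present in G. Then P[X_H = 1] = p^{5} = (1/5)^{5} = 1/3125.
By linearity of expectation: E[X] = Σ_H E[X_H] = 945 · p^{5} = 945 · 1/3125 = 189/625.
Numerically: E[X] ≈ 0.302.

E[X] = 945 · (1/5)^{5} = 189/625 ≈ 0.302.


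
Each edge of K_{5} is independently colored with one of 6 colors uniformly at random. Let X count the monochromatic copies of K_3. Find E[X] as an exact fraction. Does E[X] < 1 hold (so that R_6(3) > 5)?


E[X] = C(5, 3) · 6^{1 − 3} = 10 · 6^{−2} = 10/36.
As a reduced fraction: E[X] = 5/18 ≈ 0.27778.
Is E[X] < 1? YES.
Since E[X] < 1, there exists a 6-coloring of K_{5} with no monochromatic K_3; hence R_6(3) > 5.

E[X] = 5/18 ≈ 0.27778; E[X] < 1, so R_6(3) > 5.


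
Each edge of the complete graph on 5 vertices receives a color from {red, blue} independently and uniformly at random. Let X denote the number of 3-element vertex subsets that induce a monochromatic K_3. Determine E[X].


Let X = Σ_S X_S over the C(5, 3) = 10 subsets S of size 3, where X_S = 1 if the K_3 on S is monochromatic.
For a fixed S, the K_3 on S has C(3, 2) = 3 edges. P[all 3 edges red] = (1/2)^3, and likewise for blue, so P[monochromatic] = 2·(1/2)^3 = 2^{1 − 3} = 1/4.
Summing: E[X] = C(5, 3) · 2^{1 − 3} = 10 · 1/4 = 5/2.
Numerically: E[X] ≈ 2.5000.

E[X] = C(5,3)·2^(1−C(3,2)) = 5/2 ≈ 2.5000.


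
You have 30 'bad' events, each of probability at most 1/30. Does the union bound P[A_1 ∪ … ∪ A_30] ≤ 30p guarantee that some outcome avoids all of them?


Union bound: P[∪_{i=1}^{30} A_i] ≤ Σ_i P[A_i] ≤ 30·p = 30·(1/30) = 1.
Numerically: 1 ≈ 1.000000.
Is 1 < 1? NO.
Since the bound 1 is ≥ 1, the union bound is uninformative here; it does NOT by itself certify existence.

30·p = 1 ≈ 1.000000; existence NOT certified by the union bound.


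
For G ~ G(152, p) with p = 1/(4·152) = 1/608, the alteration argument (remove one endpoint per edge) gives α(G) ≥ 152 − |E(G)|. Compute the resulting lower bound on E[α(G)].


E[|E(G)|] = C(152, 2)·p = 11476 · (1/608) = 151/8.
E[α(G)] ≥ n − E[|E(G)|] = 152 − 151/8 = 1065/8.
Numerically: ≈ 133.125.
(This is only a lower bound; the true E[α(G)] may be larger.)

E[α(G)] ≥ 1065/8 ≈ 133.125.


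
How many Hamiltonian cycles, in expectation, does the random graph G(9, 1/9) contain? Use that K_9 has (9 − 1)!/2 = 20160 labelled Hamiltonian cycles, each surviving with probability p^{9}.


K_9 has (9 − 1)!/2 = 20160 labelled Hamiltonian cycles.
For each such Hamiltonian cycle H, let X_H = 1 if all 9 edges of H are present in G. Then P[X_H = 1] = p^{9} = (1/9)^{9} = 1/387420489.
By linearity: E[X] = Σ_H E[X_H] = 20160 · p^{9} = 20160 · 1/387420489 = 2240/43046721.
Numerically: E[X] ≈ 5.2036e-05.

E[X] = 20160 · (1/9)^{9} = 2240/43046721 ≈ 5.2036e-05.


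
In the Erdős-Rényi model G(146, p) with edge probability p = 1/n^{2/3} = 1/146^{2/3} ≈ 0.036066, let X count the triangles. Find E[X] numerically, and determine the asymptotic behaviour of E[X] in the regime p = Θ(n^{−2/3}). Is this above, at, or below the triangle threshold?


Number of potential triangles: C(146, 3) = 508080.
Each occurs with probability p³ ≈ (0.036066)³ ≈ 4.69131169e-05.
By linearity: E[X] = C(146, 3)·p³ ≈ 508080 · 4.69131169e-05 ≈ 23.835616.
Since α = 2/3 < 1, p = c/n^{2/3} ≫ 1/n is above the triangle threshold p ~ 1/n. Asymptotically E[X] ~ (c³/6)·n^{3(1−α)} = (1³/6)·n^{1} → ∞; triangles are abundant w.h.p.

E[X] ≈ 23.835616; in regime p = Θ(1/n^{2/3}) E[X] diverges (above the triangle threshold p ~ 1/n).


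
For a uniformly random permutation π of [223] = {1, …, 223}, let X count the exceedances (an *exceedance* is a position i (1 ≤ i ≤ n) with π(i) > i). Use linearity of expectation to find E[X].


Write X = Σ_{i=1}^{223} X_i, where X_i = 1_{π(i) > i}.
For each fixed i, π(i) is uniform over {1, …, 223} (marginal of a uniform permutation), so P[π(i) > i] = (n − i)/n. Summing: Σ_{i=1}^{223} (n − i)/n = (0 + 1 + … + 222)/223 = 223(223 − 1)/(2·223) = (223 − 1)/2.
Hence E[X] = Σ_{i=1}^{223} (223 − i)/223 = 111 ≈ 111.00000.

E[X] = 111 = 111.00000.


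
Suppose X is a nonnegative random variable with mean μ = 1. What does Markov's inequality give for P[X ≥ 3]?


μ = E[X] = 1, a = 3.
Markov: P[X ≥ 3] ≤ μ/a = (1)/3 = 1/3.
Numerically: ≈ 0.33333.
(Since a = 3 > μ = 1.00000, the bound 1/3 is < 1 and informative.)

P[X ≥ 3] ≤ 1/3 ≈ 0.33333.


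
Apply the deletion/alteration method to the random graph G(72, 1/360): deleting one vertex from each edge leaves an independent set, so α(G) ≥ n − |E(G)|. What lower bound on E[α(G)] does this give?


E[|E(G)|] = C(72, 2)·p = 2556 · (1/360) = 71/10.
E[α(G)] ≥ n − E[|E(G)|] = 72 − 71/10 = 649/10.
Numerically: ≈ 64.90000.
(This is only a lower bound; the true E[α(G)] may be larger.)

E[α(G)] ≥ 649/10 ≈ 64.90000.


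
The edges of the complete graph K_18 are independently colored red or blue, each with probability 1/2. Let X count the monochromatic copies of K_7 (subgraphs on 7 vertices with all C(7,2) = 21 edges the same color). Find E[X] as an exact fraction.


Let X = Σ_S X_S over the C(18, 7) = 31824 subsets S of size 7, where X_S = 1 if the K_7 on S is monochromatic.
For a fixed S, the K_7 on S has C(7, 2) = 21 edges. P[all 21 edges red] = (1/2)^21, and likewise for blue, so P[monochromatic] = 2·(1/2)^21 = 2^{1 − 21} = 1/1048576.
Summing: E[X] = C(18, 7) · 2^{1 − 21} = 31824 · 1/1048576 = 1989/65536.
Numerically: E[X] ≈ 0.030.

E[X] = C(18,7)·2^(1−C(7,2)) = 1989/65536 ≈ 0.030.


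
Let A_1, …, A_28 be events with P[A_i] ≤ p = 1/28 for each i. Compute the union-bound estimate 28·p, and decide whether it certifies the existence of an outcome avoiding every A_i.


Union bound: P[∪_{i=1}^{28} A_i] ≤ Σ_i P[A_i] ≤ 28·p = 28·(1/28) = 1.
Numerically: 1 ≈ 1.000.
Is 1 < 1? NO.
Since the bound 1 is ≥ 1, the union bound is uninformative here; it does NOT by itself certify existence.

28·p = 1 ≈ 1.000; existence NOT certified by the union bound.


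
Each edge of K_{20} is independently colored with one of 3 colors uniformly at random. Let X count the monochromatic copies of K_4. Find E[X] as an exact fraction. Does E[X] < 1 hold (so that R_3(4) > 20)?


E[X] = C(20, 4) · 3^{1 − 6} = 4845 · 3^{−5} = 4845/243.
As a reduced fraction: E[X] = 1615/81 ≈ 19.93827.
Is E[X] < 1? NO.
Since E[X] ≥ 1, the first-moment bound is inconclusive at n = 20; it does NOT by itself certify R_3(4) > 20.

E[X] = 1615/81 ≈ 19.93827; E[X] ≥ 1; first-moment method inconclusive here.


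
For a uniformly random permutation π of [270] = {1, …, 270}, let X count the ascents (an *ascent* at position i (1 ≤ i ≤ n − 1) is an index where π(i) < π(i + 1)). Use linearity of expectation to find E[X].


Write X = Σ X_I over i = 1, …, 269, with X_I the indicator of one ascent.
There are 269 indicators.
For each fixed i, the pair (π(i), π(i+1)) is a uniformly random ordered pair of distinct values from {1, …, 270}; by symmetry P[π(i) < π(i+1)] = 1/2.
By linearity: E[X] = 269 · (1/2) = (270 − 1) · (1/2) = 269/2 ≈ 134.50000.

E[X] = 269/2 = 134.50000.


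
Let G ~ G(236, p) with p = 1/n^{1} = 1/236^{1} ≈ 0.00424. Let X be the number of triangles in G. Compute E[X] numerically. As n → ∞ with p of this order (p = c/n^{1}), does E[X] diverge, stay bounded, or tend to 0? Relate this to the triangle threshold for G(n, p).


Number of potential triangles: C(236, 3) = 2162940.
Each occurs with probability p³ ≈ (0.00424)³ ≈ 7.60789e-08.
By linearity: E[X] = C(236, 3)·p³ ≈ 2162940 · 7.60789e-08 ≈ 0.165.
Here α = 1, so p = 1/n is exactly at the triangle threshold p ~ 1/n. Asymptotically E[X] → c³/6 = 1³/6 = 1/6 ≈ 0.167, a bounded constant. In this regime the triangle count is asymptotically Poisson(c³/6).

E[X] ≈ 0.165; in regime p = Θ(1/n^{1}) E[X] stays bounded (at the triangle threshold p ~ 1/n).


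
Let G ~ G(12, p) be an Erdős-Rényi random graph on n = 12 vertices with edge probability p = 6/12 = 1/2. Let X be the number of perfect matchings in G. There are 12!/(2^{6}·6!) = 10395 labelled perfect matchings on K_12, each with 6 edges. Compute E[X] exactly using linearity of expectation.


K_12 has 12!/(2^{6}·6!) = 10395 labelled perfect matchings.
For each such perfect matching H, let X_H = 1 if all 6 edges of H are present in G. Then P[X_H = 1] = p^{6} = (1/2)^{6} = 1/64.
By linearity: E[X] = Σ_H E[X_H] = 10395 · p^{6} = 10395 · 1/64 = 10395/64.
Numerically: E[X] ≈ 162.422.

E[X] = 10395 · (1/2)^{6} = 10395/64 ≈ 162.422.


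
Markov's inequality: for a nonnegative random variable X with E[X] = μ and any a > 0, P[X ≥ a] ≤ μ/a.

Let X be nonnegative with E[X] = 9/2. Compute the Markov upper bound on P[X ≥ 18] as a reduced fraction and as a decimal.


μ = E[X] = 9/2, a = 18.
Markov: P[X ≥ 18] ≤ μ/a = (9/2)/18 = 1/4.
Numerically: ≈ 0.250000.
(Since a = 18 > μ = 4.500000, the bound 1/4 is < 1 and informative.)

P[X ≥ 18] ≤ 1/4 ≈ 0.250000.
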